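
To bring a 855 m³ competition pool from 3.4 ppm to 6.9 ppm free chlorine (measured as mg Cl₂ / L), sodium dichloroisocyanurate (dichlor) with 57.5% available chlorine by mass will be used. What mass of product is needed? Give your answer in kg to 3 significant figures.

Volume: 855 m³ = 855,000 L.
Chlorine deficit: 6.9 − 3.4 = 3.5 ppm = 3.5 mg/L as Cl₂.
Cl₂ equivalent needed: 3.5 mg/L × 855,000 L = 2,992,000 mg = 2992 g.
Product at 57.5% available chlorine: 2992 / 0.575 = 5204 g.

5.20 kg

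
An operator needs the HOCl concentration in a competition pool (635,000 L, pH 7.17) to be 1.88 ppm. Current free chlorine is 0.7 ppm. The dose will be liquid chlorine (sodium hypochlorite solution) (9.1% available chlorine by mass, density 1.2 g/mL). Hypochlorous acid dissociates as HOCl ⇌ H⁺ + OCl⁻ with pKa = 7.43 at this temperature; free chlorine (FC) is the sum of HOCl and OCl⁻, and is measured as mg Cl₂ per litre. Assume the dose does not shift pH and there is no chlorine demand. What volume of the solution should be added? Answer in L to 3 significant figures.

12.9 L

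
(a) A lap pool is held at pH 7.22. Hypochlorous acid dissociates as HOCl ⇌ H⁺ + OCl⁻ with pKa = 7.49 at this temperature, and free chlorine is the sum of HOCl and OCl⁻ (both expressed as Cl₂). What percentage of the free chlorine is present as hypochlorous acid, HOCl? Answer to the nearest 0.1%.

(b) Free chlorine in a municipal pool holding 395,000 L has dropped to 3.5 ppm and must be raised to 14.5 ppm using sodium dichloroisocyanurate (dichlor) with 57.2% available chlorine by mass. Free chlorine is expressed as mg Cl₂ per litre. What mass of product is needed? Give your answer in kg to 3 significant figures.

(a) [OCl⁻]/[HOCl] = 10^(pH − pKa) = 10^(7.22 − 7.49) = 10^-0.27 = 0.537.
(a) Fraction as HOCl = 1 / (1 + 0.537) = 0.6506.

(b) Chlorine deficit: 14.5 − 3.5 = 11 ppm = 11 mg/L as Cl₂.
(b) Cl₂ equivalent needed: 11 mg/L × 395,000 L = 4,345,000 mg = 4345 g.
(b) Product at 57.2% available chlorine: 4345 / 0.572 = 7596 g.

(a) 65.1%; (b) 7.60 kg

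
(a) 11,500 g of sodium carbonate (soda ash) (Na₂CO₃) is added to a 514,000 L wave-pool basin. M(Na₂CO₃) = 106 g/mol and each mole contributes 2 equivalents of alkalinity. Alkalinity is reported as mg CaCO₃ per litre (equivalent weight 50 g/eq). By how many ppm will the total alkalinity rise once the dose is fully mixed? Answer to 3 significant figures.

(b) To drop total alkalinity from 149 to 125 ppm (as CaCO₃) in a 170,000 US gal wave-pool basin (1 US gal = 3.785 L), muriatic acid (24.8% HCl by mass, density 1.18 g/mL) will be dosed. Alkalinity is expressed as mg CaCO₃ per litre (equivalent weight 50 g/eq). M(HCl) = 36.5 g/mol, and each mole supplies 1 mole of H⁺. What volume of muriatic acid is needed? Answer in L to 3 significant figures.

(a) Moles of Na₂CO₃: 11,500 g ÷ 106 g/mol = 108.5 mol → 217 eq of alkalinity.
(a) As CaCO₃: 217 eq × 50 g/eq = 10,850 g.
(a) Rise: 10,850 g / 514,000 L × 1000 = 21.11 mg/L.

(b) Volume: 170,000 US gal × 3.785 L/gal = 643,450 L.
(b) Alkalinity to neutralize: (149 − 125) = 24 mg/L as CaCO₃ × 643,450 L = 15,440 g as CaCO₃.
(b) Equivalents of H⁺ required: 15,440 ÷ 50 g/eq = 308.9 eq = 308.9 mol HCl.
(b) Mass of HCl: 308.9 × 36.5 = 11,270 g.
(b) Mass of 24.8% solution: 11,270 / 0.248 = 45,460 g.
(b) Volume: 45,460 g ÷ 1.18 g/mL = 38,520 mL.

(a) 21.1 ppm; (b) 38.5 L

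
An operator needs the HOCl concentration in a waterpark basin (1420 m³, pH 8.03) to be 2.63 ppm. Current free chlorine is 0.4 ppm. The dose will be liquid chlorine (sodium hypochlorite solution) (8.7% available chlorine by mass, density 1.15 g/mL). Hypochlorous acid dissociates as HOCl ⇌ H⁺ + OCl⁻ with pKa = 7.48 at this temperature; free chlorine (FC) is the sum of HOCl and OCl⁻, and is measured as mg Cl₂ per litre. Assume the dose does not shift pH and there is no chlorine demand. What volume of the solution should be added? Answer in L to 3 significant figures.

Volume: 1420 m³ = 1,420,000 L.
[OCl⁻]/[HOCl] = 10^(pH − pKa) = 10^(8.03 − 7.48) = 3.548; fraction as HOCl = 1/(1 + 3.548) = 0.2199.
Free chlorine required for 2.63 ppm HOCl: 2.63 / 0.2199 = 11.96 ppm.
FC to add: 11.96 − 0.4 = 11.56 mg/L as Cl₂.
Cl₂ equivalent: 11.56 mg/L × 1,420,000 L = 16,420 g.
Product at 8.7% available Cl: 16,420 / 0.087 = 188,700 g.
Volume: 188,700 g ÷ 1.15 g/mL = 164,100 mL.

164 L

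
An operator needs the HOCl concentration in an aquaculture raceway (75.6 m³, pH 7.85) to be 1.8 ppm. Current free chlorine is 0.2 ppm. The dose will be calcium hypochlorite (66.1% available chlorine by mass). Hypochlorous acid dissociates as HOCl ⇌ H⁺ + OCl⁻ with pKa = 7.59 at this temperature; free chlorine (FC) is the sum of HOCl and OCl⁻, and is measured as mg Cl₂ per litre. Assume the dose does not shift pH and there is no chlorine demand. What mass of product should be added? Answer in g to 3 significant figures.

Volume: 75.6 m³ = 75,600 L.
[OCl⁻]/[HOCl] = 10^(pH − pKa) = 10^(7.85 − 7.59) = 1.82; fraction as HOCl = 1/(1 + 1.82) = 0.3546.
Free chlorine required for 1.8 ppm HOCl: 1.8 / 0.3546 = 5.075 ppm.
FC to add: 5.075 − 0.2 = 4.875 mg/L as Cl₂.
Cl₂ equivalent: 4.875 mg/L × 75,600 L = 368.6 g.
Product at 66.1% available Cl: 368.6 / 0.661 = 557.6 g.

558 g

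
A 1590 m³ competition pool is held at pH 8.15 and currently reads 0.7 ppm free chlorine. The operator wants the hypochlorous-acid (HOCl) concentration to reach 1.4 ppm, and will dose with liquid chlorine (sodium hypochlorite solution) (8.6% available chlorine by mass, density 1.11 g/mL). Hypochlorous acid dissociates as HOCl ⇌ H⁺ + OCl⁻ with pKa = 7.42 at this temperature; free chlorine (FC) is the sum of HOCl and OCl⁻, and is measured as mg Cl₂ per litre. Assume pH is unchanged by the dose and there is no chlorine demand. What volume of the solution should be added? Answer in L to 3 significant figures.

137 L

Volume: 1590 m³ = 1,590,000 L.
[OCl⁻]/[HOCl] = 10^(pH − pKa) = 10^(8.15 − 7.42) = 5.37; fraction as HOCl = 1/(1 + 5.37) = 0.157.
Free chlorine required for 1.4 ppm HOCl: 1.4 / 0.157 = 8.918 ppm.
FC to add: 8.918 − 0.7 = 8.218 mg/L as Cl₂.
Cl₂ equivalent: 8.218 mg/L × 1,590,000 L = 13,070 g.
Product at 8.6% available Cl: 13,070 / 0.086 = 151,900 g.
Volume: 151,900 g ÷ 1.11 g/mL = 136,900 mL.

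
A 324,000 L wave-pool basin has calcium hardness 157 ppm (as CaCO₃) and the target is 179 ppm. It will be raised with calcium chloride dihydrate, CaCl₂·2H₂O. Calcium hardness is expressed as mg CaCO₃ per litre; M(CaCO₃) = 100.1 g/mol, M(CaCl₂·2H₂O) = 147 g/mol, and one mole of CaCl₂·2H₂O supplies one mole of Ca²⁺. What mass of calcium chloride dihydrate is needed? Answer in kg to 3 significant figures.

10.5 kg

Hardness to add: (179 − 157) = 22 mg/L as CaCO₃ × 324,000 L = 7128 g as CaCO₃.
Moles of Ca²⁺ (1 mol Ca²⁺ ≡ 1 mol CaCO₃): 7128 / 100.1 g/mol = 71.21 mol.
Mass of CaCl₂·2H₂O: 71.21 × 147 = 10,470 g.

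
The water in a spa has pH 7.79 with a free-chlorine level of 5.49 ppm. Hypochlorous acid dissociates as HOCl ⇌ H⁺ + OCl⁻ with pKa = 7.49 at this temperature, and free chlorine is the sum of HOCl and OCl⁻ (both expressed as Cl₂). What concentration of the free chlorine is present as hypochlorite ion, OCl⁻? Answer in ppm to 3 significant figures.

3.66 ppm

[OCl⁻]/[HOCl] = 10^(pH − pKa) = 10^(7.79 − 7.49) = 10^0.30 = 1.995.
Fraction as HOCl = 1 / (1 + 1.995) = 0.3339.
OCl⁻ = (1 − 0.3339) × 5.49 ppm = 3.657 ppm.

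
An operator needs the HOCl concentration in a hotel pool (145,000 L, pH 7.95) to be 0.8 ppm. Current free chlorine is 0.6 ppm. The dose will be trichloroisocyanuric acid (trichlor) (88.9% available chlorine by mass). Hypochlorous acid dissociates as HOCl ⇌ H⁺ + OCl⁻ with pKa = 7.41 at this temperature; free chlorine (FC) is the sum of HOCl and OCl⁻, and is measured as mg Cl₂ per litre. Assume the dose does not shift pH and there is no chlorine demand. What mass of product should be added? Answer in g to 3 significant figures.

485 g

[OCl⁻]/[HOCl] = 10^(pH − pKa) = 10^(7.95 − 7.41) = 3.467; fraction as HOCl = 1/(1 + 3.467) = 0.2238.
Free chlorine required for 0.8 ppm HOCl: 0.8 / 0.2238 = 3.574 ppm.
FC to add: 3.574 − 0.6 = 2.974 mg/L as Cl₂.
Cl₂ equivalent: 2.974 mg/L × 145,000 L = 431.2 g.
Product at 88.9% available Cl: 431.2 / 0.889 = 485.1 g.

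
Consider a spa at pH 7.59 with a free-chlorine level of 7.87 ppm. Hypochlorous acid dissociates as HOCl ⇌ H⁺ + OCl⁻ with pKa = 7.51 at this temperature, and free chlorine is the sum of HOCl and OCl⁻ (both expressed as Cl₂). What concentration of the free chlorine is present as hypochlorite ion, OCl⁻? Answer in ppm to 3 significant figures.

4.30 ppm

[OCl⁻]/[HOCl] = 10^(pH − pKa) = 10^(7.59 − 7.51) = 10^0.08 = 1.202.
Fraction as HOCl = 1 / (1 + 1.202) = 0.4541.
OCl⁻ = (1 − 0.4541) × 7.87 ppm = 4.296 ppm.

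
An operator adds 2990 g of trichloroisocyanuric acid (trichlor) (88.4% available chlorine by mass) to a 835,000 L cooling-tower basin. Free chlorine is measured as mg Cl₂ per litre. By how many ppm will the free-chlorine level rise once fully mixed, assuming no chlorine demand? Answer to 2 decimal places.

Available chlorine delivered: 2990 g × 0.884 = 2643 g as Cl₂.
Concentration rise: 2643 g / 835,000 L = 3.165 mg/L = 3.17 ppm.

3.17 ppm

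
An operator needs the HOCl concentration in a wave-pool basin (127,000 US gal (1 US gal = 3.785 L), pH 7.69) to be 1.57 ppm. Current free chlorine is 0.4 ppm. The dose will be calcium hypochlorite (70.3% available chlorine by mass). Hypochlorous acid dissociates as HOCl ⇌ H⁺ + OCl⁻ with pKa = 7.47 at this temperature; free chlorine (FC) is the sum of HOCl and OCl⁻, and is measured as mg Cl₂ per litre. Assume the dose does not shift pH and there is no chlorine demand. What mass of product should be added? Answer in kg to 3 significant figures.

Volume: 127,000 US gal × 3.785 L/gal = 480,695 L.
[OCl⁻]/[HOCl] = 10^(pH − pKa) = 10^(7.69 − 7.47) = 1.66; fraction as HOCl = 1/(1 + 1.66) = 0.376.
Free chlorine required for 1.57 ppm HOCl: 1.57 / 0.376 = 4.176 ppm.
FC to add: 4.176 − 0.4 = 3.776 mg/L as Cl₂.
Cl₂ equivalent: 3.776 mg/L × 480,695 L = 1815 g.
Product at 70.3% available Cl: 1815 / 0.703 = 2582 g.

2.58 kg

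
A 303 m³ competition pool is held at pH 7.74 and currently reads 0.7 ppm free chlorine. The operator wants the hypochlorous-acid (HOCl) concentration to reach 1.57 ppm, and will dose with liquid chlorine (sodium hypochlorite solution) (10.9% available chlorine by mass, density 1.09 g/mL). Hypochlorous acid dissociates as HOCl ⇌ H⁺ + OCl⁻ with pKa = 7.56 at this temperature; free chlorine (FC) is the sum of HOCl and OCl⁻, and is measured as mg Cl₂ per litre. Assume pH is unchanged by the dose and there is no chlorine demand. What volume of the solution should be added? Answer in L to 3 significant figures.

8.28 L

Volume: 303 m³ = 303,000 L.
[OCl⁻]/[HOCl] = 10^(pH − pKa) = 10^(7.74 − 7.56) = 1.514; fraction as HOCl = 1/(1 + 1.514) = 0.3978.
Free chlorine required for 1.57 ppm HOCl: 1.57 / 0.3978 = 3.946 ppm.
FC to add: 3.946 − 0.7 = 3.246 mg/L as Cl₂.
Cl₂ equivalent: 3.246 mg/L × 303,000 L = 983.6 g.
Product at 10.9% available Cl: 983.6 / 0.109 = 9024 g.
Volume: 9024 g ÷ 1.09 g/mL = 8279 mL.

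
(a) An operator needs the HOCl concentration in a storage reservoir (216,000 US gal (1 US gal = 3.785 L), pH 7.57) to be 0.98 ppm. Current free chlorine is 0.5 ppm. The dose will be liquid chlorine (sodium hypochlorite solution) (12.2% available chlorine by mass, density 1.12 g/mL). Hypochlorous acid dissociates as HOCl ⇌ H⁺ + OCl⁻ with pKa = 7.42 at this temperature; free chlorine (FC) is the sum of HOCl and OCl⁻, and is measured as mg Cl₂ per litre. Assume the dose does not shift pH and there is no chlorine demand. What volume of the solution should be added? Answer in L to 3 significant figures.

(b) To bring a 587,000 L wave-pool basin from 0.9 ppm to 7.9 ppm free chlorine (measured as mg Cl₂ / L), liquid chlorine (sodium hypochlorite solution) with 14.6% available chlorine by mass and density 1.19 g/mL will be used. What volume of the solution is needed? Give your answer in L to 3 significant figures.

(a) 11.2 L; (b) 23.7 L

(a) Volume: 216,000 US gal × 3.785 L/gal = 817,560 L.
(a) [OCl⁻]/[HOCl] = 10^(pH − pKa) = 10^(7.57 − 7.42) = 1.413; fraction as HOCl = 1/(1 + 1.413) = 0.4145.
(a) Free chlorine required for 0.98 ppm HOCl: 0.98 / 0.4145 = 2.364 ppm.
(a) FC to add: 2.364 − 0.5 = 1.864 mg/L as Cl₂.
(a) Cl₂ equivalent: 1.864 mg/L × 817,560 L = 1524 g.
(a) Product at 12.2% available Cl: 1524 / 0.122 = 12,490 g.
(a) Volume: 12,490 g ÷ 1.12 g/mL = 11,150 mL.

(b) Chlorine deficit: 7.9 − 0.9 = 7 ppm = 7 mg/L as Cl₂.
(b) Cl₂ equivalent needed: 7 mg/L × 587,000 L = 4,109,000 mg = 4109 g.
(b) Product at 14.6% available chlorine: 4109 / 0.146 = 28,140 g.
(b) Volume at density 1.19 g/mL: 28,140 g ÷ 1.19 g/mL = 23,650 mL.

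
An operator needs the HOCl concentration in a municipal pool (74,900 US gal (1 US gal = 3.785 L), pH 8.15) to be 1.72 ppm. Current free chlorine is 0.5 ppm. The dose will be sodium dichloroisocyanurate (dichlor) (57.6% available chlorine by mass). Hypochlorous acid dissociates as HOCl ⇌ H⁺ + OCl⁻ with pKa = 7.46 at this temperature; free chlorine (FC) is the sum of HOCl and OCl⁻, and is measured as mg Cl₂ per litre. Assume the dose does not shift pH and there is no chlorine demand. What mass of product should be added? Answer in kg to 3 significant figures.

4.75 kg

Volume: 74,900 US gal × 3.785 L/gal = 283,496 L.
[OCl⁻]/[HOCl] = 10^(pH − pKa) = 10^(8.15 − 7.46) = 4.898; fraction as HOCl = 1/(1 + 4.898) = 0.1696.
Free chlorine required for 1.72 ppm HOCl: 1.72 / 0.1696 = 10.14 ppm.
FC to add: 10.14 − 0.5 = 9.644 mg/L as Cl₂.
Cl₂ equivalent: 9.644 mg/L × 283,496 L = 2734 g.
Product at 57.6% available Cl: 2734 / 0.576 = 4747 g.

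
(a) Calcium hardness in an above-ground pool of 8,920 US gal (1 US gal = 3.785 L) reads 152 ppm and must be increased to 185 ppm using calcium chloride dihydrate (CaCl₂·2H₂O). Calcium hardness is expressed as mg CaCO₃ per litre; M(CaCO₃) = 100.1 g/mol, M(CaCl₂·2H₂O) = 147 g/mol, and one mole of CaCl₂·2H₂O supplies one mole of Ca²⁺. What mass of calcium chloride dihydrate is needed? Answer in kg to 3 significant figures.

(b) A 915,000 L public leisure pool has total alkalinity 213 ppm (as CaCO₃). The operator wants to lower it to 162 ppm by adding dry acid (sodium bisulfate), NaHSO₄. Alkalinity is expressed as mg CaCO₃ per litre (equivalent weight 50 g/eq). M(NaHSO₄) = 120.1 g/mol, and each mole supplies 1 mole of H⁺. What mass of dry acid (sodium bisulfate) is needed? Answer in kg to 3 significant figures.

(a) Volume: 8,920 US gal × 3.785 L/gal = 33,762 L.
(a) Hardness to add: (185 − 152) = 33 mg/L as CaCO₃ × 33,762 L = 1114 g as CaCO₃.
(a) Moles of Ca²⁺ (1 mol Ca²⁺ ≡ 1 mol CaCO₃): 1114 / 100.1 g/mol = 11.13 mol.
(a) Mass of CaCl₂·2H₂O: 11.13 × 147 = 1636 g.

(b) Alkalinity to neutralize: (213 − 162) = 51 mg/L as CaCO₃ × 915,000 L = 46,660 g as CaCO₃.
(b) Equivalents of H⁺ required: 46,660 ÷ 50 g/eq = 933.3 eq = 933.3 mol NaHSO₄.
(b) Mass of NaHSO₄: 933.3 × 120.1 = 112,100 g.

(a) 1.64 kg; (b) 112 kg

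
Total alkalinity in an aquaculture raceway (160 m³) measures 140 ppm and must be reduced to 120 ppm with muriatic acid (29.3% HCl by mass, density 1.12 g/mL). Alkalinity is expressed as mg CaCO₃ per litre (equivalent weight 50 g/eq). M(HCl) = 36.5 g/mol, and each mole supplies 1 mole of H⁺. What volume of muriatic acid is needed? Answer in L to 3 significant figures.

Volume: 160 m³ = 160,000 L.
Alkalinity to neutralize: (140 − 120) = 20 mg/L as CaCO₃ × 160,000 L = 3200 g as CaCO₃.
Equivalents of H⁺ required: 3200 ÷ 50 g/eq = 64 eq = 64 mol HCl.
Mass of HCl: 64 × 36.5 = 2336 g.
Mass of 29.3% solution: 2336 / 0.293 = 7973 g.
Volume: 7973 g ÷ 1.12 g/mL = 7118 mL.

7.12 L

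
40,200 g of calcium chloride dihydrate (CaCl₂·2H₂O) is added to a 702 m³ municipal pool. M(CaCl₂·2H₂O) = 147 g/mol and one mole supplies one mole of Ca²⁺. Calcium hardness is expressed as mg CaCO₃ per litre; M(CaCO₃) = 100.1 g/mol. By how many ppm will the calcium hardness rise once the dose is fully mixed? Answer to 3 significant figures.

39.0 ppm

Volume: 702 m³ = 702,000 L.
Moles of Ca²⁺: 40,200 g ÷ 147 g/mol = 273.5 mol.
As CaCO₃: 273.5 mol × 100.1 g/mol = 27,370 g.
Rise: 27,370 g / 702,000 L × 1000 = 38.99 mg/L.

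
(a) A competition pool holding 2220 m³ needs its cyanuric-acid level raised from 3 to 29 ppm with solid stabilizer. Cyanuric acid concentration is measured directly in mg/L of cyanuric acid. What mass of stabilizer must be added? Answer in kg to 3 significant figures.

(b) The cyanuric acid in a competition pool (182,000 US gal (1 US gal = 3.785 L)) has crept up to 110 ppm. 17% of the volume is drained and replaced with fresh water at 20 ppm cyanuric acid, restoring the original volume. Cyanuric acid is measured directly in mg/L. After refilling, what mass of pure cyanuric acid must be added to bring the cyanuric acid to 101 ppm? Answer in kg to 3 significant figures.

(a) 57.7 kg; (b) 4.34 kg

(a) Volume: 2220 m³ = 2,220,000 L.
(a) CYA to add: (29 − 3) = 26 mg/L × 2,220,000 L = 57,720 g cyanuric acid.

(b) Volume: 182,000 US gal × 3.785 L/gal = 688,870 L.
(b) After draining 17% and refilling: 110 × 0.83 + 20 × 0.17 = 94.7 ppm.
(b) Deficit to target: 101 − 94.7 = 6.3 mg/L.
(b) Mass: 6.3 mg/L × 688,870 L = 4340 g cyanuric acid.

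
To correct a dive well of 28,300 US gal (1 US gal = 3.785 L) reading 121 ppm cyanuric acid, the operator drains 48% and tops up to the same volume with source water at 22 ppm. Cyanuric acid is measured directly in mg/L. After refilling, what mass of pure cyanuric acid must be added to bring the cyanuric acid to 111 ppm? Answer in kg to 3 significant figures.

4.02 kg

Volume: 28,300 US gal × 3.785 L/gal = 107,116 L.
After draining 48% and refilling: 121 × 0.52 + 22 × 0.48 = 73.48 ppm.
Deficit to target: 111 − 73.48 = 37.52 mg/L.
Mass: 37.52 mg/L × 107,116 L = 4019 g cyanuric acid.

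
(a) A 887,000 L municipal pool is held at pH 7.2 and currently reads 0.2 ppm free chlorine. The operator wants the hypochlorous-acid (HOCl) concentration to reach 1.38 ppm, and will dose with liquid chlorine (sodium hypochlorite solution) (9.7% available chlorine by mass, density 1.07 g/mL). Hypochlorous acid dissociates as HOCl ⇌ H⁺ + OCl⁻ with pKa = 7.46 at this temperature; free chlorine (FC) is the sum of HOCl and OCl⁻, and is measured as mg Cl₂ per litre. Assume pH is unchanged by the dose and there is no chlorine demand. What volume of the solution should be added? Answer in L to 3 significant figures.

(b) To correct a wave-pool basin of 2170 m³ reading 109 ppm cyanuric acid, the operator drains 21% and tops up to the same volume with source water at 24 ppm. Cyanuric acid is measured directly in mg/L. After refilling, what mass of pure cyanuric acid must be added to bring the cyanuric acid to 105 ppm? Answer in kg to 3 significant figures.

(a) 16.6 L; (b) 30.1 kg

(a) [OCl⁻]/[HOCl] = 10^(pH − pKa) = 10^(7.2 − 7.46) = 0.5495; fraction as HOCl = 1/(1 + 0.5495) = 0.6454.
(a) Free chlorine required for 1.38 ppm HOCl: 1.38 / 0.6454 = 2.138 ppm.
(a) FC to add: 2.138 − 0.2 = 1.938 mg/L as Cl₂.
(a) Cl₂ equivalent: 1.938 mg/L × 887,000 L = 1719 g.
(a) Product at 9.7% available Cl: 1719 / 0.097 = 17,730 g.
(a) Volume: 17,730 g ÷ 1.07 g/mL = 16,570 mL.

(b) Volume: 2170 m³ = 2,170,000 L.
(b) After draining 21% and refilling: 109 × 0.79 + 24 × 0.21 = 91.15 ppm.
(b) Deficit to target: 105 − 91.15 = 13.85 mg/L.
(b) Mass: 13.85 mg/L × 2,170,000 L = 30,050 g cyanuric acid.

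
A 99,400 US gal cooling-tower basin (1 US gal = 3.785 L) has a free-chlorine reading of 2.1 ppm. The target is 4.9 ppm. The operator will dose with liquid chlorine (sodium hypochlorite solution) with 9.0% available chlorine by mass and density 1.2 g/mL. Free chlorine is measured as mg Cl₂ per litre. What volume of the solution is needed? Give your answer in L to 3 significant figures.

9.75 L

Volume: 99,400 US gal × 3.785 L/gal = 376,229 L.
Chlorine deficit: 4.9 − 2.1 = 2.8 ppm = 2.8 mg/L as Cl₂.
Cl₂ equivalent needed: 2.8 mg/L × 376,229 L = 1,053,000 mg = 1053 g.
Product at 9.0% available chlorine: 1053 / 0.09 = 11,700 g.
Volume at density 1.2 g/mL: 11,700 g ÷ 1.2 g/mL = 9754 mL.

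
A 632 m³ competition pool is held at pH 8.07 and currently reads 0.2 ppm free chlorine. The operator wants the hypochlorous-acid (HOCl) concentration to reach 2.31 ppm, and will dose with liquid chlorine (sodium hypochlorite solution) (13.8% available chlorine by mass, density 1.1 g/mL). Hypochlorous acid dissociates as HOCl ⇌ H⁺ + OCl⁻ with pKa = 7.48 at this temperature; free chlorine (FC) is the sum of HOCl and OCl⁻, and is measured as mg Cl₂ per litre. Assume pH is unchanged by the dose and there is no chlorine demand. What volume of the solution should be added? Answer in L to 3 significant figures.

Volume: 632 m³ = 632,000 L.
[OCl⁻]/[HOCl] = 10^(pH − pKa) = 10^(8.07 − 7.48) = 3.89; fraction as HOCl = 1/(1 + 3.89) = 0.2045.
Free chlorine required for 2.31 ppm HOCl: 2.31 / 0.2045 = 11.3 ppm.
FC to add: 11.3 − 0.2 = 11.1 mg/L as Cl₂.
Cl₂ equivalent: 11.1 mg/L × 632,000 L = 7013 g.
Product at 13.8% available Cl: 7013 / 0.138 = 50,820 g.
Volume: 50,820 g ÷ 1.1 g/mL = 46,200 mL.

46.2 L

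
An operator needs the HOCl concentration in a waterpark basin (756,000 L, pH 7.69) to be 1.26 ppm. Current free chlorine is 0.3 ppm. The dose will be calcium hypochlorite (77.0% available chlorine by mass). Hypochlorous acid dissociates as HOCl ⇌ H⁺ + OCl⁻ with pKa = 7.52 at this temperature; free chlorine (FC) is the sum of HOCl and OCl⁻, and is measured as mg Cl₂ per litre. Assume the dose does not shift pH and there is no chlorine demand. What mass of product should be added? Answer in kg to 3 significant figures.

2.77 kg

[OCl⁻]/[HOCl] = 10^(pH − pKa) = 10^(7.69 − 7.52) = 1.479; fraction as HOCl = 1/(1 + 1.479) = 0.4034.
Free chlorine required for 1.26 ppm HOCl: 1.26 / 0.4034 = 3.124 ppm.
FC to add: 3.124 − 0.3 = 2.824 mg/L as Cl₂.
Cl₂ equivalent: 2.824 mg/L × 756,000 L = 2135 g.
Product at 77.0% available Cl: 2135 / 0.77 = 2772 g.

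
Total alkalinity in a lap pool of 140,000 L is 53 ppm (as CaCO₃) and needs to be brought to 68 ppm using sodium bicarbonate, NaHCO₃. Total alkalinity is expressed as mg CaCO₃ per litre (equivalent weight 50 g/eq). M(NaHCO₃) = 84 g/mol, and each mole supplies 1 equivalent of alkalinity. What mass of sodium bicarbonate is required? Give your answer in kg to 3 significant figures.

3.53 kg

Alkalinity to add: (68 − 53) = 15 mg/L as CaCO₃ × 140,000 L = 2100 g as CaCO₃.
Equivalents: 2100 g ÷ 50 g/eq = 42 eq.
NaHCO₃ supplies 1 eq per mole → 42 mol.
Mass: 42 mol × 84 g/mol = 3528 g.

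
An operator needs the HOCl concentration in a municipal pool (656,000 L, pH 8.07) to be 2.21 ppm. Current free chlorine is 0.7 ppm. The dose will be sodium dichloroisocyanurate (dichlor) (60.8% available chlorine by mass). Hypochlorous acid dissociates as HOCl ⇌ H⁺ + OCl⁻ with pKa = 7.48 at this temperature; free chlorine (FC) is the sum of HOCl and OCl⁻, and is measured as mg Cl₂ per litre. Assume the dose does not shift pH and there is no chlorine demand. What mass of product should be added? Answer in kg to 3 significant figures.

10.9 kg

[OCl⁻]/[HOCl] = 10^(pH − pKa) = 10^(8.07 − 7.48) = 3.89; fraction as HOCl = 1/(1 + 3.89) = 0.2045.
Free chlorine required for 2.21 ppm HOCl: 2.21 / 0.2045 = 10.81 ppm.
FC to add: 10.81 − 0.7 = 10.11 mg/L as Cl₂.
Cl₂ equivalent: 10.11 mg/L × 656,000 L = 6631 g.
Product at 60.8% available Cl: 6631 / 0.608 = 10,910 g.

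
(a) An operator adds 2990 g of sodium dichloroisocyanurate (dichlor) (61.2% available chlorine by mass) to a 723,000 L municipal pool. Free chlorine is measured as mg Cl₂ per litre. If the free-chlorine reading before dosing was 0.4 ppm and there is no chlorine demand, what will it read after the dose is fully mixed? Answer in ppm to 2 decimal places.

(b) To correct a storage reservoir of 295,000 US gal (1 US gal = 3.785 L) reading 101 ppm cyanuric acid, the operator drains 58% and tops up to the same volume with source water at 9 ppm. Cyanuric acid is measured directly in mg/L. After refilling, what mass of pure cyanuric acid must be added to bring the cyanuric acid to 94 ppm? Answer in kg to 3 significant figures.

(a) 2.93 ppm; (b) 51.8 kg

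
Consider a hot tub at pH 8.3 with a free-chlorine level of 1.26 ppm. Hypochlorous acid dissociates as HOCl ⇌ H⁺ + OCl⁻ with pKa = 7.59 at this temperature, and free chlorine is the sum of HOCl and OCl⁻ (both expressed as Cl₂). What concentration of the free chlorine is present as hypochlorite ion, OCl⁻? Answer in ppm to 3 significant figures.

[OCl⁻]/[HOCl] = 10^(pH − pKa) = 10^(8.3 − 7.59) = 10^0.71 = 5.129.
Fraction as HOCl = 1 / (1 + 5.129) = 0.1632.
OCl⁻ = (1 − 0.1632) × 1.26 ppm = 1.054 ppm.

1.05 ppm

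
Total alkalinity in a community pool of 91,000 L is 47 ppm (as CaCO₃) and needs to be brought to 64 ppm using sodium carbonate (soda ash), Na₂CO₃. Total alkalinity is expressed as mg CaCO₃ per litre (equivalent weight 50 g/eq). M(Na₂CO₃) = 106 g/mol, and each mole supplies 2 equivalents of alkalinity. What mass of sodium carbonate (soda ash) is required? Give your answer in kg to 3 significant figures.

Alkalinity to add: (64 − 47) = 17 mg/L as CaCO₃ × 91,000 L = 1547 g as CaCO₃.
Equivalents: 1547 g ÷ 50 g/eq = 30.94 eq.
Each mole of Na₂CO₃ supplies 2 eq, so 30.94 / 2 = 15.47 mol.
Mass: 15.47 mol × 106 g/mol = 1640 g.

1.64 kg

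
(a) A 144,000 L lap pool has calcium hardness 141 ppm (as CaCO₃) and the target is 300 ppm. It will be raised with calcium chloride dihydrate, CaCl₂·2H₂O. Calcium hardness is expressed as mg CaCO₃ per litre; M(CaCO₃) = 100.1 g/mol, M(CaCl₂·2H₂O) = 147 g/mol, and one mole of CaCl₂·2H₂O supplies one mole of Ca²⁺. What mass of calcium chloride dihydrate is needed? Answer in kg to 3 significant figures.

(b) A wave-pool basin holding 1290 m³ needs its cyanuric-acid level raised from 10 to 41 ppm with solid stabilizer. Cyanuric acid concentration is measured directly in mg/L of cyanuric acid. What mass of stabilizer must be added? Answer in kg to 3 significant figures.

(a) 33.6 kg; (b) 40.0 kg

(a) Hardness to add: (300 − 141) = 159 mg/L as CaCO₃ × 144,000 L = 22,900 g as CaCO₃.
(a) Moles of Ca²⁺ (1 mol Ca²⁺ ≡ 1 mol CaCO₃): 22,900 / 100.1 g/mol = 228.7 mol.
(a) Mass of CaCl₂·2H₂O: 228.7 × 147 = 33,620 g.

(b) Volume: 1290 m³ = 1,290,000 L.
(b) CYA to add: (41 − 10) = 31 mg/L × 1,290,000 L = 39,990 g cyanuric acid.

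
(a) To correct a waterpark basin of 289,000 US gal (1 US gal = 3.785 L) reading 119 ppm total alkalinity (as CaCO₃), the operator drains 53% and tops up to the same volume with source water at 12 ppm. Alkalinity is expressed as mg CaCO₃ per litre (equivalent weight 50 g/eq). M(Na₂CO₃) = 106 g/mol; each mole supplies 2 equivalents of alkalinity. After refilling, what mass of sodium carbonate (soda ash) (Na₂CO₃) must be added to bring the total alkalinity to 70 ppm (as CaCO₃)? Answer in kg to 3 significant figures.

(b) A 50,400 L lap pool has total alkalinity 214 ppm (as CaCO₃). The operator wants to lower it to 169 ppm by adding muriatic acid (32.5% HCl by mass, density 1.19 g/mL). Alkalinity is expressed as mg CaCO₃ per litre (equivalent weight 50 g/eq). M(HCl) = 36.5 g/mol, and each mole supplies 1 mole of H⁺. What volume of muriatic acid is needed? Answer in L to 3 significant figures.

(a) Volume: 289,000 US gal × 3.785 L/gal = 1,093,865 L.
(a) After draining 53% and refilling: 119 × 0.47 + 12 × 0.53 = 62.29 ppm.
(a) Deficit to target: 70 − 62.29 = 7.71 mg/L.
(a) As CaCO₃: 7.71 mg/L × 1,093,865 L = 8434 g; ÷ 50 g/eq ÷ 2 = 84.34 mol Na₂CO₃.
(a) Mass: 84.34 × 106 = 8940 g.

(b) Alkalinity to neutralize: (214 − 169) = 45 mg/L as CaCO₃ × 50,400 L = 2268 g as CaCO₃.
(b) Equivalents of H⁺ required: 2268 ÷ 50 g/eq = 45.36 eq = 45.36 mol HCl.
(b) Mass of HCl: 45.36 × 36.5 = 1656 g.
(b) Mass of 32.5% solution: 1656 / 0.325 = 5094 g.
(b) Volume: 5094 g ÷ 1.19 g/mL = 4281 mL.

(a) 8.94 kg; (b) 4.28 L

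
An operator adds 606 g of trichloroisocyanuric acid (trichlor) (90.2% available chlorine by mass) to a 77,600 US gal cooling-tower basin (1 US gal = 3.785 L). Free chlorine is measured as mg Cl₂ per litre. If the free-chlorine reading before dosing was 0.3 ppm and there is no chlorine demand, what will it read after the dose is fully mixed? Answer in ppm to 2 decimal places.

Volume: 77,600 US gal × 3.785 L/gal = 293,716 L.
Available chlorine delivered: 606 g × 0.902 = 546.6 g as Cl₂.
Concentration rise: 546.6 g / 293,716 L = 1.861 mg/L = 1.86 ppm.
Final FC: 0.3 + 1.86 = 2.16 ppm.

2.16 ppm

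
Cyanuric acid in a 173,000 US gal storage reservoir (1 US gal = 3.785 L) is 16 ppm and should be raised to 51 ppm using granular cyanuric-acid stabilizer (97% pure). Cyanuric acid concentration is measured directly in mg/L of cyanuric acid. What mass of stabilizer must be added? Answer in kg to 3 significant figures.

Volume: 173,000 US gal × 3.785 L/gal = 654,805 L.
CYA to add: (51 − 16) = 35 mg/L × 654,805 L = 22,920 g cyanuric acid.
At 97% purity: 22,920 / 0.97 = 23,630 g product.

23.6 kg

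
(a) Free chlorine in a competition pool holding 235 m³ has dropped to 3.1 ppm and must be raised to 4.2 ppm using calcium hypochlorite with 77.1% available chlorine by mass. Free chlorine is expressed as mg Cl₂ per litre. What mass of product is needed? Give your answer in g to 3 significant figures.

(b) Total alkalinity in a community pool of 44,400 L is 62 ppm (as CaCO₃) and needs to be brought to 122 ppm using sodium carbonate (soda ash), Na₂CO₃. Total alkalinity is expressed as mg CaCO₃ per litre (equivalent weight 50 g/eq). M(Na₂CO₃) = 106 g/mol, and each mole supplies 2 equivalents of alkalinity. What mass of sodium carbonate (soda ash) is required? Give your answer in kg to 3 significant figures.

(a) 335 g; (b) 2.82 kg

(a) Volume: 235 m³ = 235,000 L.
(a) Chlorine deficit: 4.2 − 3.1 = 1.1 ppm = 1.1 mg/L as Cl₂.
(a) Cl₂ equivalent needed: 1.1 mg/L × 235,000 L = 258,500 mg = 258.5 g.
(a) Product at 77.1% available chlorine: 258.5 / 0.771 = 335.3 g.

(b) Alkalinity to add: (122 − 62) = 60 mg/L as CaCO₃ × 44,400 L = 2664 g as CaCO₃.
(b) Equivalents: 2664 g ÷ 50 g/eq = 53.28 eq.
(b) Each mole of Na₂CO₃ supplies 2 eq, so 53.28 / 2 = 26.64 mol.
(b) Mass: 26.64 mol × 106 g/mol = 2824 g.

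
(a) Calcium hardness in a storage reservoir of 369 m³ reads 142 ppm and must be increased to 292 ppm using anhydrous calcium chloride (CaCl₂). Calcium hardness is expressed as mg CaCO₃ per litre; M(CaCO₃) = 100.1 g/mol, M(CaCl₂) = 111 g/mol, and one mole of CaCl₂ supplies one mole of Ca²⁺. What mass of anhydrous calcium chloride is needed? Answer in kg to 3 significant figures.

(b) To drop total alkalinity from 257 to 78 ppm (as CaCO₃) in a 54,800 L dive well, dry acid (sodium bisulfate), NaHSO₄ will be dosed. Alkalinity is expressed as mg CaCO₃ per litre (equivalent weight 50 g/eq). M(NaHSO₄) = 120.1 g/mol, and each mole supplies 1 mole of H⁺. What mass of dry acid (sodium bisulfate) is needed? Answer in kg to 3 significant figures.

(a) Volume: 369 m³ = 369,000 L.
(a) Hardness to add: (292 − 142) = 150 mg/L as CaCO₃ × 369,000 L = 55,350 g as CaCO₃.
(a) Moles of Ca²⁺ (1 mol Ca²⁺ ≡ 1 mol CaCO₃): 55,350 / 100.1 g/mol = 552.9 mol.
(a) Mass of CaCl₂: 552.9 × 111 = 61,380 g.

(b) Alkalinity to neutralize: (257 − 78) = 179 mg/L as CaCO₃ × 54,800 L = 9809 g as CaCO₃.
(b) Equivalents of H⁺ required: 9809 ÷ 50 g/eq = 196.2 eq = 196.2 mol NaHSO₄.
(b) Mass of NaHSO₄: 196.2 × 120.1 = 23,560 g.

(a) 61.4 kg; (b) 23.6 kg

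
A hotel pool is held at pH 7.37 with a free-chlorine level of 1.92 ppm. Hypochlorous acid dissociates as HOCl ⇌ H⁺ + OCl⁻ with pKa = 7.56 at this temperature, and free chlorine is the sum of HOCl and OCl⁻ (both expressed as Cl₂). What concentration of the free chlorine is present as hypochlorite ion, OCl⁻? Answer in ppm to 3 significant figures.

[OCl⁻]/[HOCl] = 10^(pH − pKa) = 10^(7.37 − 7.56) = 10^-0.19 = 0.6457.
Fraction as HOCl = 1 / (1 + 0.6457) = 0.6077.
OCl⁻ = (1 − 0.6077) × 1.92 ppm = 0.7533 ppm.

0.753 ppm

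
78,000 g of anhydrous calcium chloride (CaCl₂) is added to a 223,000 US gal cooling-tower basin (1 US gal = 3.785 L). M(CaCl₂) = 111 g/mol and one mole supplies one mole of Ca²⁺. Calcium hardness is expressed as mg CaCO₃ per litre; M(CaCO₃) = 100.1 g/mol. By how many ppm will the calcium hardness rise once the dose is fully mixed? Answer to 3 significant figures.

Volume: 223,000 US gal × 3.785 L/gal = 844,055 L.
Moles of Ca²⁺: 78,000 g ÷ 111 g/mol = 702.7 mol.
As CaCO₃: 702.7 mol × 100.1 g/mol = 70,340 g.
Rise: 70,340 g / 844,055 L × 1000 = 83.34 mg/L.

83.3 ppm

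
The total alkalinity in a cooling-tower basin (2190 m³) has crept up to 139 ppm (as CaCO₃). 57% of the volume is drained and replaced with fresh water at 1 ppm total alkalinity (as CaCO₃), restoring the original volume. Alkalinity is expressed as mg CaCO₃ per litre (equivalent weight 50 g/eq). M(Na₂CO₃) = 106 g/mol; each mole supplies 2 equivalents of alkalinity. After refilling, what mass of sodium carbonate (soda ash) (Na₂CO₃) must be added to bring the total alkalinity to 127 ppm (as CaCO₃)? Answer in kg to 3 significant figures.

155 kg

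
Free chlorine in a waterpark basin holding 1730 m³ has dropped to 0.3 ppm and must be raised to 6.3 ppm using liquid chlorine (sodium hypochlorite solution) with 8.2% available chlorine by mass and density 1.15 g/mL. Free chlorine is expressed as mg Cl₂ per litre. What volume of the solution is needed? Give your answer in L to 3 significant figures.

110 L

Volume: 1730 m³ = 1,730,000 L.
Chlorine deficit: 6.3 − 0.3 = 6 ppm = 6 mg/L as Cl₂.
Cl₂ equivalent needed: 6 mg/L × 1,730,000 L = 10,380,000 mg = 10,380 g.
Product at 8.2% available chlorine: 10,380 / 0.082 = 126,600 g.
Volume at density 1.15 g/mL: 126,600 g ÷ 1.15 g/mL = 110,100 mL.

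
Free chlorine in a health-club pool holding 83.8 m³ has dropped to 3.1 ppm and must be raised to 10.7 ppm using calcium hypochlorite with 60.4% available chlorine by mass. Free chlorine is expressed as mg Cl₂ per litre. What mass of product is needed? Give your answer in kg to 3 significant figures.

1.05 kg

Volume: 83.8 m³ = 83,800 L.
Chlorine deficit: 10.7 − 3.1 = 7.6 ppm = 7.6 mg/L as Cl₂.
Cl₂ equivalent needed: 7.6 mg/L × 83,800 L = 636,900 mg = 636.9 g.
Product at 60.4% available chlorine: 636.9 / 0.604 = 1054 g.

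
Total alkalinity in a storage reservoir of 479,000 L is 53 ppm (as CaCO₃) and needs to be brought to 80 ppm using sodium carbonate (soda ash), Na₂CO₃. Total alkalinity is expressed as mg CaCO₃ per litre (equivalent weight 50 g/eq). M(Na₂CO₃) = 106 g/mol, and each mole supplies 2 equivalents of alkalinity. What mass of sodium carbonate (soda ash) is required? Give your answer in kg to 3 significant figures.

13.7 kg

Alkalinity to add: (80 − 53) = 27 mg/L as CaCO₃ × 479,000 L = 12,930 g as CaCO₃.
Equivalents: 12,930 g ÷ 50 g/eq = 258.7 eq.
Each mole of Na₂CO₃ supplies 2 eq, so 258.7 / 2 = 129.3 mol.
Mass: 129.3 mol × 106 g/mol = 13,710 g.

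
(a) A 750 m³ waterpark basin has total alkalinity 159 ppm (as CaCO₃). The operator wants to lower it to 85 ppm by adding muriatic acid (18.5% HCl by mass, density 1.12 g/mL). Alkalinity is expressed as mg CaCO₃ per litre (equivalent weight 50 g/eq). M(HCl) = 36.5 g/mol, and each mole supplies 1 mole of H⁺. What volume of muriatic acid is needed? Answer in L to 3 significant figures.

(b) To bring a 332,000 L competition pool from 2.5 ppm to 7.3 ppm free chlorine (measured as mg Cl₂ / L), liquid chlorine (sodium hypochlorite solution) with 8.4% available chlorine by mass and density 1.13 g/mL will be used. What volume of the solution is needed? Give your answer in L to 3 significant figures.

(a) Volume: 750 m³ = 750,000 L.
(a) Alkalinity to neutralize: (159 − 85) = 74 mg/L as CaCO₃ × 750,000 L = 55,500 g as CaCO₃.
(a) Equivalents of H⁺ required: 55,500 ÷ 50 g/eq = 1110 eq = 1110 mol HCl.
(a) Mass of HCl: 1110 × 36.5 = 40,520 g.
(a) Mass of 18.5% solution: 40,520 / 0.185 = 219,000 g.
(a) Volume: 219,000 g ÷ 1.12 g/mL = 195,500 mL.

(b) Chlorine deficit: 7.3 − 2.5 = 4.8 ppm = 4.8 mg/L as Cl₂.
(b) Cl₂ equivalent needed: 4.8 mg/L × 332,000 L = 1,594,000 mg = 1594 g.
(b) Product at 8.4% available chlorine: 1594 / 0.084 = 18,970 g.
(b) Volume at density 1.13 g/mL: 18,970 g ÷ 1.13 g/mL = 16,790 mL.

(a) 196 L; (b) 16.8 L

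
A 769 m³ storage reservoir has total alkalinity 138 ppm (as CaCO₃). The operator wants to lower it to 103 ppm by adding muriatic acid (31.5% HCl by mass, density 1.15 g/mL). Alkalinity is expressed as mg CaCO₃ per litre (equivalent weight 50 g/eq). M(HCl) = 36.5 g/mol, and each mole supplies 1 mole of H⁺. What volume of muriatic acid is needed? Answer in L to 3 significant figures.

54.2 L

Volume: 769 m³ = 769,000 L.
Alkalinity to neutralize: (138 − 103) = 35 mg/L as CaCO₃ × 769,000 L = 26,920 g as CaCO₃.
Equivalents of H⁺ required: 26,920 ÷ 50 g/eq = 538.3 eq = 538.3 mol HCl.
Mass of HCl: 538.3 × 36.5 = 19,650 g.
Mass of 31.5% solution: 19,650 / 0.315 = 62,370 g.
Volume: 62,370 g ÷ 1.15 g/mL = 54,240 mL.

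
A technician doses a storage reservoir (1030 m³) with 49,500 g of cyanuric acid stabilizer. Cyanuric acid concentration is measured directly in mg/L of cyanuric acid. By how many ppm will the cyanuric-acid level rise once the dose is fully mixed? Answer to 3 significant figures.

48.1 ppm

Volume: 1030 m³ = 1,030,000 L.
Rise: 49,500 g / 1,030,000 L × 1000 = 48.06 mg/L.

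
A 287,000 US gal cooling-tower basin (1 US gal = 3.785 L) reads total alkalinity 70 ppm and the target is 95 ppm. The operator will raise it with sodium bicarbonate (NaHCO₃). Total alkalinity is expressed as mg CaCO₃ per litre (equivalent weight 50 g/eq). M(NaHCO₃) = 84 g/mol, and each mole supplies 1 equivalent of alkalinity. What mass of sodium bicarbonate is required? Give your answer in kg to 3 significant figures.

45.6 kg

Volume: 287,000 US gal × 3.785 L/gal = 1,086,295 L.
Alkalinity to add: (95 − 70) = 25 mg/L as CaCO₃ × 1,086,295 L = 27,160 g as CaCO₃.
Equivalents: 27,160 g ÷ 50 g/eq = 543.1 eq.
NaHCO₃ supplies 1 eq per mole → 543.1 mol.
Mass: 543.1 mol × 84 g/mol = 45,620 g.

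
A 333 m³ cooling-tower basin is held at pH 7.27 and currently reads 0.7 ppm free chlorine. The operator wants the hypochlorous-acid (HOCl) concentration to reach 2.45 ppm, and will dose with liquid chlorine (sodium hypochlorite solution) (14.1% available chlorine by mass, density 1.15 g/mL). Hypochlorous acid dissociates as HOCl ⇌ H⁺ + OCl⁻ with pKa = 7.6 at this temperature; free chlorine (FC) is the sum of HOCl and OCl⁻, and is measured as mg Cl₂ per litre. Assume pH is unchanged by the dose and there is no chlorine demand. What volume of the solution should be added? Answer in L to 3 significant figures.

5.95 L

Volume: 333 m³ = 333,000 L.
[OCl⁻]/[HOCl] = 10^(pH − pKa) = 10^(7.27 − 7.6) = 0.4677; fraction as HOCl = 1/(1 + 0.4677) = 0.6813.
Free chlorine required for 2.45 ppm HOCl: 2.45 / 0.6813 = 3.596 ppm.
FC to add: 3.596 − 0.7 = 2.896 mg/L as Cl₂.
Cl₂ equivalent: 2.896 mg/L × 333,000 L = 964.4 g.
Product at 14.1% available Cl: 964.4 / 0.141 = 6839 g.
Volume: 6839 g ÷ 1.15 g/mL = 5947 mL.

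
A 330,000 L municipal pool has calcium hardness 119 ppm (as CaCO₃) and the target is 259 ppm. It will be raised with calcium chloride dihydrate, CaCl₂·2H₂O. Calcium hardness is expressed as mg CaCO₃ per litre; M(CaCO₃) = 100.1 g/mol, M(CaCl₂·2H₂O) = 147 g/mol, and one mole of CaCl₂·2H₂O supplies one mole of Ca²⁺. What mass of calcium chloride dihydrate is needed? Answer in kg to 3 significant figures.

67.8 kg

Hardness to add: (259 − 119) = 140 mg/L as CaCO₃ × 330,000 L = 46,200 g as CaCO₃.
Moles of Ca²⁺ (1 mol Ca²⁺ ≡ 1 mol CaCO₃): 46,200 / 100.1 g/mol = 461.5 mol.
Mass of CaCl₂·2H₂O: 461.5 × 147 = 67,850 g.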